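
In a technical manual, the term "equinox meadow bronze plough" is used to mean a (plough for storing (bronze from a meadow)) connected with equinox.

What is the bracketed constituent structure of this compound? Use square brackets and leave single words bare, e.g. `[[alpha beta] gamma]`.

At the top level: head "plough" (specifically "meadow bronze plough"); modifier "equinox".
Within "meadow bronze plough", the head is "plough" and the modifier is "meadow bronze".
Within "meadow bronze", the head is "bronze" and the modifier is "meadow".
Assembled: [equinox [[meadow bronze] plough]].

[equinox [[meadow bronze] plough]]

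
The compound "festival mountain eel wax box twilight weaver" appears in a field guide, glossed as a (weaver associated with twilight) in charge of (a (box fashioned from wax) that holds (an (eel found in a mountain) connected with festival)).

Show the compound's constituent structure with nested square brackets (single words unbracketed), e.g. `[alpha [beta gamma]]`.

[[[festival [mountain eel]] [wax box]] [twilight weaver]]

The outermost head in the paraphrase is "weaver" (specifically "twilight weaver"), modified by "festival mountain eel wax box".
Inside "festival mountain eel wax box": head "box" (specifically "wax box"), modifier "festival mountain eel".
Inside "festival mountain eel": head "eel" (specifically "mountain eel"), modifier "festival".
Inside "mountain eel": head "eel", modifier "mountain".
Inside "wax box": head "box", modifier "wax".
Inside "twilight weaver": head "weaver", modifier "twilight".
Assembled: [[[festival [mountain eel]] [wax box]] [twilight weaver]].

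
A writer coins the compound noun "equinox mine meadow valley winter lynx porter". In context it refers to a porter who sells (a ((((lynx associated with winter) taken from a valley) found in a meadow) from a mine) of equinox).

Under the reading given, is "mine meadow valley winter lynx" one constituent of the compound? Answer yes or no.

The paraphrase groups the words so that "mine meadow valley winter lynx" is one unit: it corresponds to a single parenthesized sub-phrase.
The full structure is [[equinox [mine [meadow [valley [winter lynx]]]]] porter], in which [mine meadow valley winter lynx] is a constituent.

yes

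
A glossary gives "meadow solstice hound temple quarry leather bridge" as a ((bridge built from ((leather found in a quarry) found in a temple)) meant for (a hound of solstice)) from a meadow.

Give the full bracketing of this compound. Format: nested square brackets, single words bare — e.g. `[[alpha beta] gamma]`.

[meadow [[solstice hound] [[temple [quarry leather]] bridge]]]

At the top level: head "bridge" (specifically "solstice hound temple quarry leather bridge"); modifier "meadow".
Within "solstice hound temple quarry leather bridge", the head is "bridge" (specifically "temple quarry leather bridge") and the modifier is "solstice hound".
Within "solstice hound", the head is "hound" and the modifier is "solstice".
Within "temple quarry leather bridge", the head is "bridge" and the modifier is "temple quarry leather".
Within "temple quarry leather", the head is "leather" (specifically "quarry leather") and the modifier is "temple".
Within "quarry leather", the head is "leather" and the modifier is "quarry".
Putting it together: [meadow [[solstice hound] [[temple [quarry leather]] bridge]]].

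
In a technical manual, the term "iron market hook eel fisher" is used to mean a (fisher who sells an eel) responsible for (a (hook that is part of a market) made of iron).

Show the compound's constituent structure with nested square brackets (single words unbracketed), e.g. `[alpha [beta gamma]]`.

At the top level: head "fisher" (specifically "eel fisher"); modifier "iron market hook".
Within "iron market hook", the head is "hook" (specifically "market hook") and the modifier is "iron".
Within "market hook", the head is "hook" and the modifier is "market".
Within "eel fisher", the head is "fisher" and the modifier is "eel".
So the structure is [[iron [market hook]] [eel fisher]].

[[iron [market hook]] [eel fisher]]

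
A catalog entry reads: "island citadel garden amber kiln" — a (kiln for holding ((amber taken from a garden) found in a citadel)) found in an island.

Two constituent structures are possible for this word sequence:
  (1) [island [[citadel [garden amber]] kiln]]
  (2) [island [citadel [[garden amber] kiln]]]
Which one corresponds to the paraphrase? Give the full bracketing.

[island [[citadel [garden amber]] kiln]]

The paraphrase's head is the "kiln" part ("citadel garden amber kiln"); its modifier is "island".
That top-level split, carried through the inner groups, gives [island [[citadel [garden amber]] kiln]].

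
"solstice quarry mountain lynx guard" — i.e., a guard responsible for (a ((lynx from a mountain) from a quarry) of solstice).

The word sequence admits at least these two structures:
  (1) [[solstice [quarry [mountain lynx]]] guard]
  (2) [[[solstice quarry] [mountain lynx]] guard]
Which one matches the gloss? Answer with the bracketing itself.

[[solstice [quarry [mountain lynx]]] guard]

The paraphrase's head is the "guard" part ("guard"); its modifier is "solstice quarry mountain lynx".
That top-level split, carried through the inner groups, gives [[solstice [quarry [mountain lynx]]] guard].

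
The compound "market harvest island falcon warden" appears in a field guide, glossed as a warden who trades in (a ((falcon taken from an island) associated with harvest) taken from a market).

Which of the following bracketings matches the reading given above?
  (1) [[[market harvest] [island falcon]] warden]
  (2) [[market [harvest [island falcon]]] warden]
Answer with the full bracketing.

The paraphrase's head is the "warden" part ("warden"); its modifier is "market harvest island falcon".
That top-level split, carried through the inner groups, gives [[market [harvest [island falcon]]] warden].

[[market [harvest [island falcon]]] warden]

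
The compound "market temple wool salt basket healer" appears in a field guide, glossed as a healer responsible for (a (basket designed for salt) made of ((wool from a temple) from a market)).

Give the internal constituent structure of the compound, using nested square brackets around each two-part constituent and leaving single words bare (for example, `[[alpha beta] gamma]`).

[[[market [temple wool]] [salt basket]] healer]

Overall it is a kind of healer; the modifier is "market temple wool salt basket".
Within "market temple wool salt basket", the head is "basket" (specifically "salt basket") and the modifier is "market temple wool".
Within "market temple wool", the head is "wool" (specifically "temple wool") and the modifier is "market".
Within "temple wool", the head is "wool" and the modifier is "temple".
Within "salt basket", the head is "basket" and the modifier is "salt".
Assembled: [[[market [temple wool]] [salt basket]] healer].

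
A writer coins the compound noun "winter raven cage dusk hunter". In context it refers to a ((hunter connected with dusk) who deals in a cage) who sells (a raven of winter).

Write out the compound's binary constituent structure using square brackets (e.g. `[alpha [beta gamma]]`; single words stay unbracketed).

Whole compound: head "hunter" (specifically "cage dusk hunter"), modifier "winter raven".
Inside "winter raven": head "raven", modifier "winter".
Inside "cage dusk hunter": head "hunter" (specifically "dusk hunter"), modifier "cage".
Inside "dusk hunter": head "hunter", modifier "dusk".
Putting it together: [[winter raven] [cage [dusk hunter]]].

[[winter raven] [cage [dusk hunter]]]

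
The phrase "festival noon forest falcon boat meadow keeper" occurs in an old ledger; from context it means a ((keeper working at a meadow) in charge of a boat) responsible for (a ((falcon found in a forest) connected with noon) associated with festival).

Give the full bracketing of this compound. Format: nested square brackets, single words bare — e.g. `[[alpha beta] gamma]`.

Whole compound: head "keeper" (specifically "boat meadow keeper"), modifier "festival noon forest falcon".
Within "festival noon forest falcon", the head is "falcon" (specifically "noon forest falcon") and the modifier is "festival".
Within "noon forest falcon", the head is "falcon" (specifically "forest falcon") and the modifier is "noon".
Within "forest falcon", the head is "falcon" and the modifier is "forest".
Within "boat meadow keeper", the head is "keeper" (specifically "meadow keeper") and the modifier is "boat".
Within "meadow keeper", the head is "keeper" and the modifier is "meadow".
Putting it together: [[festival [noon [forest falcon]]] [boat [meadow keeper]]].

[[festival [noon [forest falcon]]] [boat [meadow keeper]]]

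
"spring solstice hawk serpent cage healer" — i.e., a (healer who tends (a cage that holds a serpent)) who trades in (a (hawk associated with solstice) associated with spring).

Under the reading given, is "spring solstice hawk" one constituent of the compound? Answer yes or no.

The paraphrase groups the words so that "spring solstice hawk" is one unit: it corresponds to a single parenthesized sub-phrase.
The full structure is [[spring [solstice hawk]] [[serpent cage] healer]], in which [spring solstice hawk] is a constituent.

yes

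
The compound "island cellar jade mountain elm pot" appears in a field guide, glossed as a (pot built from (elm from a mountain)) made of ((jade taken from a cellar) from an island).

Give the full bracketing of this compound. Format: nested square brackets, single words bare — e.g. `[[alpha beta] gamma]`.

[[island [cellar jade]] [[mountain elm] pot]]

Whole compound: head "pot" (specifically "mountain elm pot"), modifier "island cellar jade".
Within "island cellar jade", the head is "jade" (specifically "cellar jade") and the modifier is "island".
Within "cellar jade", the head is "jade" and the modifier is "cellar".
Within "mountain elm pot", the head is "pot" and the modifier is "mountain elm".
Within "mountain elm", the head is "elm" and the modifier is "mountain".
So the structure is [[island [cellar jade]] [[mountain elm] pot]].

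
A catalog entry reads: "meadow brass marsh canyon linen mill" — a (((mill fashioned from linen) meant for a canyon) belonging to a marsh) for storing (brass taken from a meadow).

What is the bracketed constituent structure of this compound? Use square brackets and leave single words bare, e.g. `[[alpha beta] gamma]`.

At the top level: head "mill" (specifically "marsh canyon linen mill"); modifier "meadow brass".
Within "meadow brass", the head is "brass" and the modifier is "meadow".
Within "marsh canyon linen mill", the head is "mill" (specifically "canyon linen mill") and the modifier is "marsh".
Within "canyon linen mill", the head is "mill" (specifically "linen mill") and the modifier is "canyon".
Within "linen mill", the head is "mill" and the modifier is "linen".
Putting it together: [[meadow brass] [marsh [canyon [linen mill]]]].

[[meadow brass] [marsh [canyon [linen mill]]]]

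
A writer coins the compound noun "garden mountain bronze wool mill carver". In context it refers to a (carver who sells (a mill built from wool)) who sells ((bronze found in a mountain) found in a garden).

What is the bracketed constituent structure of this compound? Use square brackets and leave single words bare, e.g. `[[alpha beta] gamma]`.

[[garden [mountain bronze]] [[wool mill] carver]]

At the top level: head "carver" (specifically "wool mill carver"); modifier "garden mountain bronze".
"garden mountain bronze" → head "bronze" (specifically "mountain bronze"), modifier "garden".
"mountain bronze" → head "bronze", modifier "mountain".
"wool mill carver" → head "carver", modifier "wool mill".
"wool mill" → head "mill", modifier "wool".
Assembled: [[garden [mountain bronze]] [[wool mill] carver]].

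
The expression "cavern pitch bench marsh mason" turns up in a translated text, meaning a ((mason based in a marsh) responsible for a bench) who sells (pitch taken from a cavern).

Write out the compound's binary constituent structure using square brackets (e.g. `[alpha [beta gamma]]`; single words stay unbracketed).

Whole compound: head "mason" (specifically "bench marsh mason"), modifier "cavern pitch".
"cavern pitch" → head "pitch", modifier "cavern".
"bench marsh mason" → head "mason" (specifically "marsh mason"), modifier "bench".
"marsh mason" → head "mason", modifier "marsh".
Assembled: [[cavern pitch] [bench [marsh mason]]].

[[cavern pitch] [bench [marsh mason]]]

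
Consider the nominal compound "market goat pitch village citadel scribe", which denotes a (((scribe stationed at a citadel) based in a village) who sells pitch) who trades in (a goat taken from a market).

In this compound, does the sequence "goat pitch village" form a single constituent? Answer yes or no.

The top-level split is [market goat] [pitch village citadel scribe]; the full structure is [[market goat] [pitch [village [citadel scribe]]]].
"goat pitch village" straddles a constituent boundary, so it is not a single unit.

no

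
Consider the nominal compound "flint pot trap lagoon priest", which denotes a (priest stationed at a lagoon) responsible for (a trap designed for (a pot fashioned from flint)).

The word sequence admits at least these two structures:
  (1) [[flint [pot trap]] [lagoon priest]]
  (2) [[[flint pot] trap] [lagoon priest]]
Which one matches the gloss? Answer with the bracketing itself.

[[[flint pot] trap] [lagoon priest]]

The paraphrase's head is the "priest" part ("lagoon priest"); its modifier is "flint pot trap".
That top-level split, carried through the inner groups, gives [[[flint pot] trap] [lagoon priest]].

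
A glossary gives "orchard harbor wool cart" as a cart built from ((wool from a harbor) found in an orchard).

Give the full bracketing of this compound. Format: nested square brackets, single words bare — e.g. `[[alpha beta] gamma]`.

[[orchard [harbor wool]] cart]

Overall it is a kind of cart; the modifier is "orchard harbor wool".
Inside "orchard harbor wool": head "wool" (specifically "harbor wool"), modifier "orchard".
Inside "harbor wool": head "wool", modifier "harbor".
So the structure is [[orchard [harbor wool]] cart].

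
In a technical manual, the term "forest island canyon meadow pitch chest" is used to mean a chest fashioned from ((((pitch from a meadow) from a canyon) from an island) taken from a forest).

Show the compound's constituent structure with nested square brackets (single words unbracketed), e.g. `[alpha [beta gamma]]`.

Overall it is a kind of chest; the modifier is "forest island canyon meadow pitch".
"forest island canyon meadow pitch" → head "pitch" (specifically "island canyon meadow pitch"), modifier "forest".
"island canyon meadow pitch" → head "pitch" (specifically "canyon meadow pitch"), modifier "island".
"canyon meadow pitch" → head "pitch" (specifically "meadow pitch"), modifier "canyon".
"meadow pitch" → head "pitch", modifier "meadow".
Putting it together: [[forest [island [canyon [meadow pitch]]]] chest].

[[forest [island [canyon [meadow pitch]]]] chest]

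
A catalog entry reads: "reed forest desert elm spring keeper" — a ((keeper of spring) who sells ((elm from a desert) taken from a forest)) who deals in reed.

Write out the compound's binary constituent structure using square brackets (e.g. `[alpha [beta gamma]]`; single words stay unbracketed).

At the top level: head "keeper" (specifically "forest desert elm spring keeper"); modifier "reed".
"forest desert elm spring keeper" → head "keeper" (specifically "spring keeper"), modifier "forest desert elm".
"forest desert elm" → head "elm" (specifically "desert elm"), modifier "forest".
"desert elm" → head "elm", modifier "desert".
"spring keeper" → head "keeper", modifier "spring".
Putting it together: [reed [[forest [desert elm]] [spring keeper]]].

[reed [[forest [desert elm]] [spring keeper]]]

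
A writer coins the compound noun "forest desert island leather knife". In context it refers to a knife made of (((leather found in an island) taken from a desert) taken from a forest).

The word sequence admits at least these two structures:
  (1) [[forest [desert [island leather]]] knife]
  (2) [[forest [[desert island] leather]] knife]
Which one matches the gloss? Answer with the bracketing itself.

[[forest [desert [island leather]]] knife]

The paraphrase's head is the "knife" part ("knife"); its modifier is "forest desert island leather".
That top-level split, carried through the inner groups, gives [[forest [desert [island leather]]] knife].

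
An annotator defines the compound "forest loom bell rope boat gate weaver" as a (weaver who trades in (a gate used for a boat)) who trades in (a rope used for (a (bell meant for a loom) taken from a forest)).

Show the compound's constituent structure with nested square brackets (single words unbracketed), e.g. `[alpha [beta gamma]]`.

[[[forest [loom bell]] rope] [[boat gate] weaver]]

Overall it is a kind of weaver (specifically "boat gate weaver"); the modifier is "forest loom bell rope".
Inside "forest loom bell rope": head "rope", modifier "forest loom bell".
Inside "forest loom bell": head "bell" (specifically "loom bell"), modifier "forest".
Inside "loom bell": head "bell", modifier "loom".
Inside "boat gate weaver": head "weaver", modifier "boat gate".
Inside "boat gate": head "gate", modifier "boat".
Putting it together: [[[forest [loom bell]] rope] [[boat gate] weaver]].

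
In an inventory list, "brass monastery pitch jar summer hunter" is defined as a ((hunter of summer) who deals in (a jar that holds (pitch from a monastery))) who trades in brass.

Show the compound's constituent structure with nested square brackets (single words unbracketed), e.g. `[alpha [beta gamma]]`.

[brass [[[monastery pitch] jar] [summer hunter]]]

The outermost head in the paraphrase is "hunter" (specifically "monastery pitch jar summer hunter"), modified by "brass".
Within "monastery pitch jar summer hunter", the head is "hunter" (specifically "summer hunter") and the modifier is "monastery pitch jar".
Within "monastery pitch jar", the head is "jar" and the modifier is "monastery pitch".
Within "monastery pitch", the head is "pitch" and the modifier is "monastery".
Within "summer hunter", the head is "hunter" and the modifier is "summer".
Putting it together: [brass [[[monastery pitch] jar] [summer hunter]]].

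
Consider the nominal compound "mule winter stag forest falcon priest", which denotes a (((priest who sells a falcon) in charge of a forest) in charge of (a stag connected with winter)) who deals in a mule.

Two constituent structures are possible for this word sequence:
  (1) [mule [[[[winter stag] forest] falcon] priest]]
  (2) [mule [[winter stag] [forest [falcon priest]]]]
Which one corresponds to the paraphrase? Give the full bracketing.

The paraphrase's head is the "priest" part ("winter stag forest falcon priest"); its modifier is "mule".
That top-level split, carried through the inner groups, gives [mule [[winter stag] [forest [falcon priest]]]].

[mule [[winter stag] [forest [falcon priest]]]]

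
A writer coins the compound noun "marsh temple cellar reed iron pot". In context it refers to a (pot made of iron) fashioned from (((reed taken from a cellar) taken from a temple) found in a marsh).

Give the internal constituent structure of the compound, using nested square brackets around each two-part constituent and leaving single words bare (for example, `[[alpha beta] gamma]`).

[[marsh [temple [cellar reed]]] [iron pot]]

The outermost head in the paraphrase is "pot" (specifically "iron pot"), modified by "marsh temple cellar reed".
"marsh temple cellar reed" → head "reed" (specifically "temple cellar reed"), modifier "marsh".
"temple cellar reed" → head "reed" (specifically "cellar reed"), modifier "temple".
"cellar reed" → head "reed", modifier "cellar".
"iron pot" → head "pot", modifier "iron".
So the structure is [[marsh [temple [cellar reed]]] [iron pot]].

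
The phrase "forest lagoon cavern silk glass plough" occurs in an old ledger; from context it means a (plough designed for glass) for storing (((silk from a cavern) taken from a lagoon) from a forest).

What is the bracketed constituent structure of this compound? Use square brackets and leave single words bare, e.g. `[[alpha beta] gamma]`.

[[forest [lagoon [cavern silk]]] [glass plough]]

The outermost head in the paraphrase is "plough" (specifically "glass plough"), modified by "forest lagoon cavern silk".
"forest lagoon cavern silk" → head "silk" (specifically "lagoon cavern silk"), modifier "forest".
"lagoon cavern silk" → head "silk" (specifically "cavern silk"), modifier "lagoon".
"cavern silk" → head "silk", modifier "cavern".
"glass plough" → head "plough", modifier "glass".
Putting it together: [[forest [lagoon [cavern silk]]] [glass plough]].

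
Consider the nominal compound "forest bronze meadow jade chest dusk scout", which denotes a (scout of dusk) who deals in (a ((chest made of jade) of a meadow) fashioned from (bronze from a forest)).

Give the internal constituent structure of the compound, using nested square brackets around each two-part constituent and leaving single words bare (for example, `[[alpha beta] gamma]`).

The outermost head in the paraphrase is "scout" (specifically "dusk scout"), modified by "forest bronze meadow jade chest".
Inside "forest bronze meadow jade chest": head "chest" (specifically "meadow jade chest"), modifier "forest bronze".
Inside "forest bronze": head "bronze", modifier "forest".
Inside "meadow jade chest": head "chest" (specifically "jade chest"), modifier "meadow".
Inside "jade chest": head "chest", modifier "jade".
Inside "dusk scout": head "scout", modifier "dusk".
So the structure is [[[forest bronze] [meadow [jade chest]]] [dusk scout]].

[[[forest bronze] [meadow [jade chest]]] [dusk scout]]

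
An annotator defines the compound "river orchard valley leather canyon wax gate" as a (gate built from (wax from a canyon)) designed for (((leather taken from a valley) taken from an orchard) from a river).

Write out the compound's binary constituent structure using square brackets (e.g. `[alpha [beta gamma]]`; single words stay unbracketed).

The outermost head in the paraphrase is "gate" (specifically "canyon wax gate"), modified by "river orchard valley leather".
Inside "river orchard valley leather": head "leather" (specifically "orchard valley leather"), modifier "river".
Inside "orchard valley leather": head "leather" (specifically "valley leather"), modifier "orchard".
Inside "valley leather": head "leather", modifier "valley".
Inside "canyon wax gate": head "gate", modifier "canyon wax".
Inside "canyon wax": head "wax", modifier "canyon".
Putting it together: [[river [orchard [valley leather]]] [[canyon wax] gate]].

[[river [orchard [valley leather]]] [[canyon wax] gate]]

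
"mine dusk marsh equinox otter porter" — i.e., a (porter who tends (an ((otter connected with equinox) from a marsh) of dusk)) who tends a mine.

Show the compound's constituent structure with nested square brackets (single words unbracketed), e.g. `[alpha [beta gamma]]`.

The outermost head in the paraphrase is "porter" (specifically "dusk marsh equinox otter porter"), modified by "mine".
Within "dusk marsh equinox otter porter", the head is "porter" and the modifier is "dusk marsh equinox otter".
Within "dusk marsh equinox otter", the head is "otter" (specifically "marsh equinox otter") and the modifier is "dusk".
Within "marsh equinox otter", the head is "otter" (specifically "equinox otter") and the modifier is "marsh".
Within "equinox otter", the head is "otter" and the modifier is "equinox".
Putting it together: [mine [[dusk [marsh [equinox otter]]] porter]].

[mine [[dusk [marsh [equinox otter]]] porter]]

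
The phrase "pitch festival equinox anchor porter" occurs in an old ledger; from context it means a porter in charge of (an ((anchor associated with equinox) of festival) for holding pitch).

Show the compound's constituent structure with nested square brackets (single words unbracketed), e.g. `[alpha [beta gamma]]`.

At the top level: head "porter"; modifier "pitch festival equinox anchor".
Within "pitch festival equinox anchor", the head is "anchor" (specifically "festival equinox anchor") and the modifier is "pitch".
Within "festival equinox anchor", the head is "anchor" (specifically "equinox anchor") and the modifier is "festival".
Within "equinox anchor", the head is "anchor" and the modifier is "equinox".
Assembled: [[pitch [festival [equinox anchor]]] porter].

[[pitch [festival [equinox anchor]]] porter]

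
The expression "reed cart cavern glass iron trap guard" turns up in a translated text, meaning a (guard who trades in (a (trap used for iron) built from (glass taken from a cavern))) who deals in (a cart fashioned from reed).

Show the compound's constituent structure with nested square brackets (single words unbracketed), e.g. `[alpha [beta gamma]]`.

Whole compound: head "guard" (specifically "cavern glass iron trap guard"), modifier "reed cart".
Within "reed cart", the head is "cart" and the modifier is "reed".
Within "cavern glass iron trap guard", the head is "guard" and the modifier is "cavern glass iron trap".
Within "cavern glass iron trap", the head is "trap" (specifically "iron trap") and the modifier is "cavern glass".
Within "cavern glass", the head is "glass" and the modifier is "cavern".
Within "iron trap", the head is "trap" and the modifier is "iron".
So the structure is [[reed cart] [[[cavern glass] [iron trap]] guard]].

[[reed cart] [[[cavern glass] [iron trap]] guard]]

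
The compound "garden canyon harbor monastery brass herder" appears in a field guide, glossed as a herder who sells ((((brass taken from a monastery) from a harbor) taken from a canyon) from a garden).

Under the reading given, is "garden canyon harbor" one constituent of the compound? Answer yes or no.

no

The top-level split is [garden canyon harbor monastery brass] [herder]; the full structure is [[garden [canyon [harbor [monastery brass]]]] herder].
"garden canyon harbor" straddles a constituent boundary, so it is not a single unit.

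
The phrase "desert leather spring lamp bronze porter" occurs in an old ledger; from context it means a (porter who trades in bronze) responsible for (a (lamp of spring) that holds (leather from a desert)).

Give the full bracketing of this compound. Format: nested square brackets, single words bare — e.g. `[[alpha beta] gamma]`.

[[[desert leather] [spring lamp]] [bronze porter]]

The outermost head in the paraphrase is "porter" (specifically "bronze porter"), modified by "desert leather spring lamp".
"desert leather spring lamp" → head "lamp" (specifically "spring lamp"), modifier "desert leather".
"desert leather" → head "leather", modifier "desert".
"spring lamp" → head "lamp", modifier "spring".
"bronze porter" → head "porter", modifier "bronze".
Putting it together: [[[desert leather] [spring lamp]] [bronze porter]].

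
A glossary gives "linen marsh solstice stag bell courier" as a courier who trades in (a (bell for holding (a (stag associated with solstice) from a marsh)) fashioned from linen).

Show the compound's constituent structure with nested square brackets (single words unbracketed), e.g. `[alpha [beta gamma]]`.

Whole compound: head "courier", modifier "linen marsh solstice stag bell".
Within "linen marsh solstice stag bell", the head is "bell" (specifically "marsh solstice stag bell") and the modifier is "linen".
Within "marsh solstice stag bell", the head is "bell" and the modifier is "marsh solstice stag".
Within "marsh solstice stag", the head is "stag" (specifically "solstice stag") and the modifier is "marsh".
Within "solstice stag", the head is "stag" and the modifier is "solstice".
Assembled: [[linen [[marsh [solstice stag]] bell]] courier].

[[linen [[marsh [solstice stag]] bell]] courier]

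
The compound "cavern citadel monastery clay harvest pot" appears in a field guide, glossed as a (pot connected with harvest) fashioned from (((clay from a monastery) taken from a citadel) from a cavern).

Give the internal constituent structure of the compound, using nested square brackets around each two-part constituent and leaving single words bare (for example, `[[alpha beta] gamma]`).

[[cavern [citadel [monastery clay]]] [harvest pot]]

Whole compound: head "pot" (specifically "harvest pot"), modifier "cavern citadel monastery clay".
Within "cavern citadel monastery clay", the head is "clay" (specifically "citadel monastery clay") and the modifier is "cavern".
Within "citadel monastery clay", the head is "clay" (specifically "monastery clay") and the modifier is "citadel".
Within "monastery clay", the head is "clay" and the modifier is "monastery".
Within "harvest pot", the head is "pot" and the modifier is "harvest".
Assembled: [[cavern [citadel [monastery clay]]] [harvest pot]].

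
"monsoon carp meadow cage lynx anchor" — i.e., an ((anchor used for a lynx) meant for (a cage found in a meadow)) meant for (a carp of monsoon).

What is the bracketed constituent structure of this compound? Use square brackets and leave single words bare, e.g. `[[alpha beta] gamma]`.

[[monsoon carp] [[meadow cage] [lynx anchor]]]

At the top level: head "anchor" (specifically "meadow cage lynx anchor"); modifier "monsoon carp".
Inside "monsoon carp": head "carp", modifier "monsoon".
Inside "meadow cage lynx anchor": head "anchor" (specifically "lynx anchor"), modifier "meadow cage".
Inside "meadow cage": head "cage", modifier "meadow".
Inside "lynx anchor": head "anchor", modifier "lynx".
So the structure is [[monsoon carp] [[meadow cage] [lynx anchor]]].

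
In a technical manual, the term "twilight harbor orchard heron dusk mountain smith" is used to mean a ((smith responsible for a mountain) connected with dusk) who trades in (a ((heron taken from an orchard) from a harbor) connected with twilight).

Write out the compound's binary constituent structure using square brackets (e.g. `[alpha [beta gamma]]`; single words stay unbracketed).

The outermost head in the paraphrase is "smith" (specifically "dusk mountain smith"), modified by "twilight harbor orchard heron".
Inside "twilight harbor orchard heron": head "heron" (specifically "harbor orchard heron"), modifier "twilight".
Inside "harbor orchard heron": head "heron" (specifically "orchard heron"), modifier "harbor".
Inside "orchard heron": head "heron", modifier "orchard".
Inside "dusk mountain smith": head "smith" (specifically "mountain smith"), modifier "dusk".
Inside "mountain smith": head "smith", modifier "mountain".
Putting it together: [[twilight [harbor [orchard heron]]] [dusk [mountain smith]]].

[[twilight [harbor [orchard heron]]] [dusk [mountain smith]]]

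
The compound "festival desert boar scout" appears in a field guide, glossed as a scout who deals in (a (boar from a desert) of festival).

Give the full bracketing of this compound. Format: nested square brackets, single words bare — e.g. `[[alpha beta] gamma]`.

At the top level: head "scout"; modifier "festival desert boar".
Inside "festival desert boar": head "boar" (specifically "desert boar"), modifier "festival".
Inside "desert boar": head "boar", modifier "desert".
Assembled: [[festival [desert boar]] scout].

[[festival [desert boar]] scout]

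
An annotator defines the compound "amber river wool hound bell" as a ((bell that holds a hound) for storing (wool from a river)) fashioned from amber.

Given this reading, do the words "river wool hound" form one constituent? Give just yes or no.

no

The top-level split is [amber] [river wool hound bell]; the full structure is [amber [[river wool] [hound bell]]].
"river wool hound" straddles a constituent boundary, so it is not a single unit.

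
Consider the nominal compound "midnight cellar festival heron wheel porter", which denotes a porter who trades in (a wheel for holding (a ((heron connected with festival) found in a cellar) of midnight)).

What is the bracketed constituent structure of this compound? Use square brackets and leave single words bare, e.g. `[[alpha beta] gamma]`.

Whole compound: head "porter", modifier "midnight cellar festival heron wheel".
Within "midnight cellar festival heron wheel", the head is "wheel" and the modifier is "midnight cellar festival heron".
Within "midnight cellar festival heron", the head is "heron" (specifically "cellar festival heron") and the modifier is "midnight".
Within "cellar festival heron", the head is "heron" (specifically "festival heron") and the modifier is "cellar".
Within "festival heron", the head is "heron" and the modifier is "festival".
Assembled: [[[midnight [cellar [festival heron]]] wheel] porter].

[[[midnight [cellar [festival heron]]] wheel] porter]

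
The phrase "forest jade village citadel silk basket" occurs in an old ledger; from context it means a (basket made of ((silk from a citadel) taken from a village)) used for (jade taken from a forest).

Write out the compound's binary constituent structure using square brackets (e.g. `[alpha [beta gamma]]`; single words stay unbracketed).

[[forest jade] [[village [citadel silk]] basket]]

At the top level: head "basket" (specifically "village citadel silk basket"); modifier "forest jade".
Within "forest jade", the head is "jade" and the modifier is "forest".
Within "village citadel silk basket", the head is "basket" and the modifier is "village citadel silk".
Within "village citadel silk", the head is "silk" (specifically "citadel silk") and the modifier is "village".
Within "citadel silk", the head is "silk" and the modifier is "citadel".
So the structure is [[forest jade] [[village [citadel silk]] basket]].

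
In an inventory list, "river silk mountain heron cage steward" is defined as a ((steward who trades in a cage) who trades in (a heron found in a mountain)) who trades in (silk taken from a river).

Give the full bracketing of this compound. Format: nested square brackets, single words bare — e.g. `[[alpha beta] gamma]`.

At the top level: head "steward" (specifically "mountain heron cage steward"); modifier "river silk".
Inside "river silk": head "silk", modifier "river".
Inside "mountain heron cage steward": head "steward" (specifically "cage steward"), modifier "mountain heron".
Inside "mountain heron": head "heron", modifier "mountain".
Inside "cage steward": head "steward", modifier "cage".
Assembled: [[river silk] [[mountain heron] [cage steward]]].

[[river silk] [[mountain heron] [cage steward]]]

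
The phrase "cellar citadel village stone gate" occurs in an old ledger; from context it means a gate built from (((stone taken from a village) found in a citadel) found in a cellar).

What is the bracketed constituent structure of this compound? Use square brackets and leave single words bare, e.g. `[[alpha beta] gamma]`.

[[cellar [citadel [village stone]]] gate]

Whole compound: head "gate", modifier "cellar citadel village stone".
"cellar citadel village stone" → head "stone" (specifically "citadel village stone"), modifier "cellar".
"citadel village stone" → head "stone" (specifically "village stone"), modifier "citadel".
"village stone" → head "stone", modifier "village".
So the structure is [[cellar [citadel [village stone]]] gate].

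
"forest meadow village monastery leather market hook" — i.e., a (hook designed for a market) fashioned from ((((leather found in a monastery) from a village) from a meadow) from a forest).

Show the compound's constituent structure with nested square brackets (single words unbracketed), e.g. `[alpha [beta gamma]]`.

[[forest [meadow [village [monastery leather]]]] [market hook]]

The outermost head in the paraphrase is "hook" (specifically "market hook"), modified by "forest meadow village monastery leather".
"forest meadow village monastery leather" → head "leather" (specifically "meadow village monastery leather"), modifier "forest".
"meadow village monastery leather" → head "leather" (specifically "village monastery leather"), modifier "meadow".
"village monastery leather" → head "leather" (specifically "monastery leather"), modifier "village".
"monastery leather" → head "leather", modifier "monastery".
"market hook" → head "hook", modifier "market".
So the structure is [[forest [meadow [village [monastery leather]]]] [market hook]].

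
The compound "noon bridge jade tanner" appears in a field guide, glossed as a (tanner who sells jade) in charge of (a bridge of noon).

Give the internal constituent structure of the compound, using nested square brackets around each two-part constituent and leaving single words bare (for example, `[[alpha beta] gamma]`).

The outermost head in the paraphrase is "tanner" (specifically "jade tanner"), modified by "noon bridge".
"noon bridge" → head "bridge", modifier "noon".
"jade tanner" → head "tanner", modifier "jade".
Putting it together: [[noon bridge] [jade tanner]].

[[noon bridge] [jade tanner]]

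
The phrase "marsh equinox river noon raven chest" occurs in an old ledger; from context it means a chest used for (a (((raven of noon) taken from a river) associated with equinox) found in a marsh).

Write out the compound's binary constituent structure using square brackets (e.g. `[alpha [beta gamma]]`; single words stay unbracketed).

The outermost head in the paraphrase is "chest", modified by "marsh equinox river noon raven".
Within "marsh equinox river noon raven", the head is "raven" (specifically "equinox river noon raven") and the modifier is "marsh".
Within "equinox river noon raven", the head is "raven" (specifically "river noon raven") and the modifier is "equinox".
Within "river noon raven", the head is "raven" (specifically "noon raven") and the modifier is "river".
Within "noon raven", the head is "raven" and the modifier is "noon".
So the structure is [[marsh [equinox [river [noon raven]]]] chest].

[[marsh [equinox [river [noon raven]]]] chest]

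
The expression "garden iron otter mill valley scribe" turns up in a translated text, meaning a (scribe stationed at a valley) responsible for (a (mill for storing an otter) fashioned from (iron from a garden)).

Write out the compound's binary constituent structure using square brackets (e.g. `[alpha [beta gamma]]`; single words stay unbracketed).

[[[garden iron] [otter mill]] [valley scribe]]

The outermost head in the paraphrase is "scribe" (specifically "valley scribe"), modified by "garden iron otter mill".
"garden iron otter mill" → head "mill" (specifically "otter mill"), modifier "garden iron".
"garden iron" → head "iron", modifier "garden".
"otter mill" → head "mill", modifier "otter".
"valley scribe" → head "scribe", modifier "valley".
Assembled: [[[garden iron] [otter mill]] [valley scribe]].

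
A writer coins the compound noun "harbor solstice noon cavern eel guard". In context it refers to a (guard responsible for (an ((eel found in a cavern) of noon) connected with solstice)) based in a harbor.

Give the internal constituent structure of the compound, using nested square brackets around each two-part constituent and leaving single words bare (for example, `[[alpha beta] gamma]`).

At the top level: head "guard" (specifically "solstice noon cavern eel guard"); modifier "harbor".
"solstice noon cavern eel guard" → head "guard", modifier "solstice noon cavern eel".
"solstice noon cavern eel" → head "eel" (specifically "noon cavern eel"), modifier "solstice".
"noon cavern eel" → head "eel" (specifically "cavern eel"), modifier "noon".
"cavern eel" → head "eel", modifier "cavern".
So the structure is [harbor [[solstice [noon [cavern eel]]] guard]].

[harbor [[solstice [noon [cavern eel]]] guard]]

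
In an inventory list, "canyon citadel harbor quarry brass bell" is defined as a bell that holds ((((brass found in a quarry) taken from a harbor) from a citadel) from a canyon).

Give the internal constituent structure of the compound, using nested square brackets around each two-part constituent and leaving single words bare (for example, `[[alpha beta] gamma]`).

[[canyon [citadel [harbor [quarry brass]]]] bell]

Whole compound: head "bell", modifier "canyon citadel harbor quarry brass".
Within "canyon citadel harbor quarry brass", the head is "brass" (specifically "citadel harbor quarry brass") and the modifier is "canyon".
Within "citadel harbor quarry brass", the head is "brass" (specifically "harbor quarry brass") and the modifier is "citadel".
Within "harbor quarry brass", the head is "brass" (specifically "quarry brass") and the modifier is "harbor".
Within "quarry brass", the head is "brass" and the modifier is "quarry".
Putting it together: [[canyon [citadel [harbor [quarry brass]]]] bell].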